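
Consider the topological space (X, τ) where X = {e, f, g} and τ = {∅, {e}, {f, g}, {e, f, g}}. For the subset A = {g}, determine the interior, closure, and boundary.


int(A) = ∅, cl(A) = {f, g}, ∂A = {f, g}.

Closed sets in (X, τ) are complements of opens:
  closed(X, τ) = {∅, {e}, {f, g}, {e, f, g}}.
int(A) = ⋃ {U ∈ τ : U ⊆ A}. Opens contained in A: ∅.
Taking the union of these: int(A) = ∅.
cl(A) = ⋂ {C closed : A ⊆ C}. Closed sets containing A: {f, g}, {e, f, g}.
Intersecting these: cl(A) = {f, g}.
∂A = cl(A) ∖ int(A) = {f, g} ∖ ∅ = {f, g}.


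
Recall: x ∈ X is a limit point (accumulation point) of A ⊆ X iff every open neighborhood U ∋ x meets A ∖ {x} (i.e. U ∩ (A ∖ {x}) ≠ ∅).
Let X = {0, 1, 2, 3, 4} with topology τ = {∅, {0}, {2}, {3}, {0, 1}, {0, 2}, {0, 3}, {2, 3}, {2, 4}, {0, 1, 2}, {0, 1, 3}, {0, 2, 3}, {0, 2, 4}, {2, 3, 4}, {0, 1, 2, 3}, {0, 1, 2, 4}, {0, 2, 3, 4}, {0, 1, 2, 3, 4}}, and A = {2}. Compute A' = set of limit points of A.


A' = {4}

For each x ∈ X, list the open sets U ∈ τ with x ∈ U, then check whether U ∩ (A ∖ {x}) ≠ ∅ for every such U.
  x = 0: open {0} ∋ x has {0} ∩ (A ∖ {0}) = ∅, so x is NOT a limit point.
  x = 1: open {0, 1} ∋ x has {0, 1} ∩ (A ∖ {1}) = ∅, so x is NOT a limit point.
  x = 2: open {2} ∋ x has {2} ∩ (A ∖ {2}) = ∅, so x is NOT a limit point.
  x = 3: open {3} ∋ x has {3} ∩ (A ∖ {3}) = ∅, so x is NOT a limit point.
  x = 4: opens ∋ x are {2, 4}, {0, 2, 4}, {2, 3, 4}, {0, 1, 2, 4}, {0, 2, 3, 4}, {0, 1, 2, 3, 4}; each meets A ∖ {4}, so x IS a limit point.
Collecting: A' = {4}.


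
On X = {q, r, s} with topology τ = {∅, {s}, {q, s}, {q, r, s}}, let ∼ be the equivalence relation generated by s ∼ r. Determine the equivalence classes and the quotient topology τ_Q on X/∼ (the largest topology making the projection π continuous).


X/∼ = {[q], [r=s]}; |τ_Q| = 2.

Equivalence classes: [q], [r=s].
Quotient map π: X → X/∼ sends q ↦ [q], r ↦ [r=s], s ↦ [r=s].
For each subset V ⊆ X/∼, compute π^{-1}(V) ⊆ X and check whether π^{-1}(V) ∈ τ. V is open in τ_Q iff π^{-1}(V) ∈ τ.
  V = {}: π^{-1}(V) = ∅ ∈ τ ✓.
  V = {[q]}: π^{-1}(V) = {q} ∉ τ ✗.
  V = {[r=s]}: π^{-1}(V) = {r, s} ∉ τ ✗.
  V = {[q], [r=s]}: π^{-1}(V) = {q, r, s} ∈ τ ✓.
Open sets in the quotient: τ_Q = {{}, {[q], [r=s]}} (2 elements).


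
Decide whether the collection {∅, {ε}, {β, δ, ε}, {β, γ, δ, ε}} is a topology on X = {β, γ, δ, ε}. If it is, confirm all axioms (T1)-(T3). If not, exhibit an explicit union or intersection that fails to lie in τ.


τ IS a topology on X.

Axiom (T1): ∅ ∈ τ? Yes; X ∈ τ? Yes.
Axiom (T2/T3): check pairwise unions and intersections of members of τ.
All pairwise intersections and unions checked — each lies in τ. Therefore τ satisfies (T1), (T2), (T3): it IS a topology on X.


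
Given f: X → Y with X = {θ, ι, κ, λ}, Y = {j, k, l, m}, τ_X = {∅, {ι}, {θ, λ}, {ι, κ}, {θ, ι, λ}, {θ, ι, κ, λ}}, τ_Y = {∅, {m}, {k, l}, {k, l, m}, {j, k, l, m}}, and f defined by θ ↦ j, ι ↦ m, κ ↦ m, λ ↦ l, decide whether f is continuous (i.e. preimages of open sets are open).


f is NOT continuous.

Compute f^{-1}(U) for each U ∈ τ_Y:
  U = ∅: f^{-1}(U) = ∅ ∈ τ_X ✓.
  U = {m}: f^{-1}(U) = {ι, κ} ∈ τ_X ✓.
  U = {k, l}: f^{-1}(U) = {λ} ∉ τ_X ✗.
  U = {k, l, m}: f^{-1}(U) = {ι, κ, λ} ∉ τ_X ✗.
  U = {j, k, l, m}: f^{-1}(U) = {θ, ι, κ, λ} ∈ τ_X ✓.
Found U = {k, l} with f^{-1}(U) = {λ} not in τ_X. Therefore f is NOT continuous.


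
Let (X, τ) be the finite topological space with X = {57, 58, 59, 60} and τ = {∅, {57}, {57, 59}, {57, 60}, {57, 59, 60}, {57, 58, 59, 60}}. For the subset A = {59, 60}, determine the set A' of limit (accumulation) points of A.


A' = {58}

For each x ∈ X, list the open sets U ∈ τ with x ∈ U, then check whether U ∩ (A ∖ {x}) ≠ ∅ for every such U.
  x = 57: open {57} ∋ x has {57} ∩ (A ∖ {57}) = ∅, so x is NOT a limit point.
  x = 58: opens ∋ x are {57, 58, 59, 60}; each meets A ∖ {58}, so x IS a limit point.
  x = 59: open {57, 59} ∋ x has {57, 59} ∩ (A ∖ {59}) = ∅, so x is NOT a limit point.
  x = 60: open {57, 60} ∋ x has {57, 60} ∩ (A ∖ {60}) = ∅, so x is NOT a limit point.
Collecting: A' = {58}.


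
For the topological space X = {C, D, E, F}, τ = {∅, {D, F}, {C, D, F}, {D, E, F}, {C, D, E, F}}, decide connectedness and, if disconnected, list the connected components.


(X, τ) is connected.

Find clopen sets (U ∈ τ with X ∖ U ∈ τ):
  U = ∅, X ∖ U = {C, D, E, F} — both open, so U is clopen.
  U = {C, D, E, F}, X ∖ U = ∅ — both open, so U is clopen.
Only trivial clopens (∅ and X) exist, so (X, τ) is connected.
Compute connected components by grouping points that agree on all clopens:
  component: {C, D, E, F}


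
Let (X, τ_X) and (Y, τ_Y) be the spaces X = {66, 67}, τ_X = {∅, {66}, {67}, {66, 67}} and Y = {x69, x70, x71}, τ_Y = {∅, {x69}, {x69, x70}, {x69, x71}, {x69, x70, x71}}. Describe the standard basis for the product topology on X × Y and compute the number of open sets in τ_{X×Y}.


Basis B = {∅ × ∅, {66} × {x69}, {67} × {x69}, {66} × {x69, x70}, {66} × {x69, x71}, {66, 67} × {x69}, {67} × {x69, x70}, {67} × {x69, x71}, {66} × {x69, x70, x71}, {67} × {x69, x70, x71}, {66, 67} × {x69, x70}, {66, 67} × {x69, x71}, {66, 67} × {x69, x70, x71}}; |τ_{X×Y}| = 25.

Enumerate products U × V with U ∈ τ_X, V ∈ τ_Y (deduplicated):
  ∅ × ∅ = {} (∅)
  {66} × {x69} = {(66,x69)}
  {67} × {x69} = {(67,x69)}
  {66} × {x69, x70} = {(66,x69), (66,x70)}
  {66} × {x69, x71} = {(66,x69), (66,x71)}
  {66, 67} × {x69} = {(66,x69), (67,x69)}
  {67} × {x69, x70} = {(67,x69), (67,x70)}
  {67} × {x69, x71} = {(67,x69), (67,x71)}
  {66} × {x69, x70, x71} = {(66,x69), (66,x70), (66,x71)}
  {67} × {x69, x70, x71} = {(67,x69), (67,x70), (67,x71)}
  {66, 67} × {x69, x70} = {(66,x69), (66,x70), (67,x69), (67,x70)}
  {66, 67} × {x69, x71} = {(66,x69), (66,x71), (67,x69), (67,x71)}
  {66, 67} × {x69, x70, x71} = {(66,x69), (66,x70), (66,x71), (67,x69), (67,x70), (67,x71)}
These 13 distinct sets form the basis B.
Close under arbitrary unions to get τ_{X×Y}; counting gives |τ_{X×Y}| = 25.


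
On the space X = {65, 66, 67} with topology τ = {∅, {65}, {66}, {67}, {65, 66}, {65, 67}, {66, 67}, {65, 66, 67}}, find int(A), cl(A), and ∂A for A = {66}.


int(A) = {66}, cl(A) = {66}, ∂A = ∅.

Closed sets in (X, τ) are complements of opens:
  closed(X, τ) = {∅, {65}, {66}, {67}, {65, 66}, {65, 67}, {66, 67}, {65, 66, 67}}.
int(A) = ⋃ {U ∈ τ : U ⊆ A}. Opens contained in A: ∅, {66}.
Taking the union of these: int(A) = {66}.
cl(A) = ⋂ {C closed : A ⊆ C}. Closed sets containing A: {66}, {65, 66}, {66, 67}, {65, 66, 67}.
Intersecting these: cl(A) = {66}.
∂A = cl(A) ∖ int(A) = {66} ∖ {66} = ∅.


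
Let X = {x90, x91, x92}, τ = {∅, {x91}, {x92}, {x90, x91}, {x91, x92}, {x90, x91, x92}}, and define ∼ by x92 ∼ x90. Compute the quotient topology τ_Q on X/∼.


X/∼ = {[x90=x92], [x91]}; |τ_Q| = 3.

Equivalence classes: [x90=x92], [x91].
Quotient map π: X → X/∼ sends x90 ↦ [x90=x92], x91 ↦ [x91], x92 ↦ [x90=x92].
For each subset V ⊆ X/∼, compute π^{-1}(V) ⊆ X and check whether π^{-1}(V) ∈ τ. V is open in τ_Q iff π^{-1}(V) ∈ τ.
  V = {}: π^{-1}(V) = ∅ ∈ τ ✓.
  V = {[x90=x92]}: π^{-1}(V) = {x90, x92} ∉ τ ✗.
  V = {[x91]}: π^{-1}(V) = {x91} ∈ τ ✓.
  V = {[x90=x92], [x91]}: π^{-1}(V) = {x90, x91, x92} ∈ τ ✓.
Open sets in the quotient: τ_Q = {{}, {[x91]}, {[x90=x92], [x91]}} (3 elements).


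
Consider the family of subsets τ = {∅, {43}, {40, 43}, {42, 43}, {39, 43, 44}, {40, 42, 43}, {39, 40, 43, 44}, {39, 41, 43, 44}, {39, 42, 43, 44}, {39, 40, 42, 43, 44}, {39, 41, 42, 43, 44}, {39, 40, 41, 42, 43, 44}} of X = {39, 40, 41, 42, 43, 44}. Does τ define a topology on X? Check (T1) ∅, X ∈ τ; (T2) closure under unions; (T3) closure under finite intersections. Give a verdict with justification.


τ is NOT a topology on X.

Axiom (T1): ∅ ∈ τ? Yes; X ∈ τ? Yes.
Axiom (T2/T3): check pairwise unions and intersections of members of τ.
Counterexample for (T2): {40, 43} ∪ {39, 41, 43, 44} = {39, 40, 41, 43, 44} ∉ τ. Therefore τ is NOT a topology.


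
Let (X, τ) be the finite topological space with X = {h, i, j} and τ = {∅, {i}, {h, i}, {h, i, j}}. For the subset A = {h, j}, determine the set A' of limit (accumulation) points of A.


A' = {j}

For each x ∈ X, list the open sets U ∈ τ with x ∈ U, then check whether U ∩ (A ∖ {x}) ≠ ∅ for every such U.
  x = h: open {h, i} ∋ x has {h, i} ∩ (A ∖ {h}) = ∅, so x is NOT a limit point.
  x = i: open {i} ∋ x has {i} ∩ (A ∖ {i}) = ∅, so x is NOT a limit point.
  x = j: opens ∋ x are {h, i, j}; each meets A ∖ {j}, so x IS a limit point.
Collecting: A' = {j}.


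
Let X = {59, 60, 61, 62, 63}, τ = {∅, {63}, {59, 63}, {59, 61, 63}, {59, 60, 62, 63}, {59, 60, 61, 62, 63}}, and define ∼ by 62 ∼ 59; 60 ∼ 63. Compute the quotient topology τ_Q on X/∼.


X/∼ = {[59=62], [60=63], [61]}; |τ_Q| = 3.

Equivalence classes: [59=62], [60=63], [61].
Quotient map π: X → X/∼ sends 59 ↦ [59=62], 60 ↦ [60=63], 61 ↦ [61], 62 ↦ [59=62], 63 ↦ [60=63].
For each subset V ⊆ X/∼, compute π^{-1}(V) ⊆ X and check whether π^{-1}(V) ∈ τ. V is open in τ_Q iff π^{-1}(V) ∈ τ.
  V = {}: π^{-1}(V) = ∅ ∈ τ ✓.
  V = {[59=62]}: π^{-1}(V) = {59, 62} ∉ τ ✗.
  V = {[60=63]}: π^{-1}(V) = {60, 63} ∉ τ ✗.
  V = {[59=62], [60=63]}: π^{-1}(V) = {59, 60, 62, 63} ∈ τ ✓.
  V = {[61]}: π^{-1}(V) = {61} ∉ τ ✗.
  V = {[59=62], [61]}: π^{-1}(V) = {59, 61, 62} ∉ τ ✗.
  V = {[60=63], [61]}: π^{-1}(V) = {60, 61, 63} ∉ τ ✗.
  V = {[59=62], [60=63], [61]}: π^{-1}(V) = {59, 60, 61, 62, 63} ∈ τ ✓.
Open sets in the quotient: τ_Q = {{}, {[59=62], [60=63]}, {[59=62], [60=63], [61]}} (3 elements).


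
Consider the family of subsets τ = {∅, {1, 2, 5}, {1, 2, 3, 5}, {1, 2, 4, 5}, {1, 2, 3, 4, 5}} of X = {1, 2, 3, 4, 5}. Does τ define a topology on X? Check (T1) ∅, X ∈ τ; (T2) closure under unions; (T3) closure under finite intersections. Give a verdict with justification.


τ IS a topology on X.

Axiom (T1): ∅ ∈ τ? Yes; X ∈ τ? Yes.
Axiom (T2/T3): check pairwise unions and intersections of members of τ.
All pairwise intersections and unions checked — each lies in τ. Therefore τ satisfies (T1), (T2), (T3): it IS a topology on X.


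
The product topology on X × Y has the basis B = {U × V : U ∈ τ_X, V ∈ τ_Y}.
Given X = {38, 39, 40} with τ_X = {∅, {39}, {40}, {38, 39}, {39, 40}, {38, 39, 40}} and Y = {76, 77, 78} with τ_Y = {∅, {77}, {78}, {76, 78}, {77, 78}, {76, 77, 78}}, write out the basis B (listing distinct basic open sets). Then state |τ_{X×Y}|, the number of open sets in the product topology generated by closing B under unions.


Basis B = {∅ × ∅, {39} × {77}, {39} × {78}, {40} × {77}, {40} × {78}, {38, 39} × {77}, {38, 39} × {78}, {39} × {76, 78}, {39} × {77, 78}, {39, 40} × {77}, {39, 40} × {78}, {40} × {76, 78}, {40} × {77, 78}, {38, 39, 40} × {77}, {38, 39, 40} × {78}, {39} × {76, 77, 78}, {40} × {76, 77, 78}, {38, 39} × {76, 78}, {38, 39} × {77, 78}, {39, 40} × {76, 78}, {39, 40} × {77, 78}, {38, 39} × {76, 77, 78}, {38, 39, 40} × {76, 78}, {38, 39, 40} × {77, 78}, {39, 40} × {76, 77, 78}, {38, 39, 40} × {76, 77, 78}}; |τ_{X×Y}| = 108.

Enumerate products U × V with U ∈ τ_X, V ∈ τ_Y (deduplicated):
  ∅ × ∅ = {} (∅)
  {39} × {77} = {(39,77)}
  {39} × {78} = {(39,78)}
  {40} × {77} = {(40,77)}
  {40} × {78} = {(40,78)}
  {38, 39} × {77} = {(38,77), (39,77)}
  {38, 39} × {78} = {(38,78), (39,78)}
  {39} × {76, 78} = {(39,76), (39,78)}
  {39} × {77, 78} = {(39,77), (39,78)}
  {39, 40} × {77} = {(39,77), (40,77)}
  {39, 40} × {78} = {(39,78), (40,78)}
  {40} × {76, 78} = {(40,76), (40,78)}
  {40} × {77, 78} = {(40,77), (40,78)}
  {38, 39, 40} × {77} = {(38,77), (39,77), (40,77)}
  {38, 39, 40} × {78} = {(38,78), (39,78), (40,78)}
  {39} × {76, 77, 78} = {(39,76), (39,77), (39,78)}
  {40} × {76, 77, 78} = {(40,76), (40,77), (40,78)}
  {38, 39} × {76, 78} = {(38,76), (38,78), (39,76), (39,78)}
  {38, 39} × {77, 78} = {(38,77), (38,78), (39,77), (39,78)}
  {39, 40} × {76, 78} = {(39,76), (39,78), (40,76), (40,78)}
  {39, 40} × {77, 78} = {(39,77), (39,78), (40,77), (40,78)}
  {38, 39} × {76, 77, 78} = {(38,76), (38,77), (38,78), (39,76), (39,77), (39,78)}
  {38, 39, 40} × {76, 78} = {(38,76), (38,78), (39,76), (39,78), (40,76), (40,78)}
  {38, 39, 40} × {77, 78} = {(38,77), (38,78), (39,77), (39,78), (40,77), (40,78)}
  {39, 40} × {76, 77, 78} = {(39,76), (39,77), (39,78), (40,76), (40,77), (40,78)}
  {38, 39, 40} × {76, 77, 78} = {(38,76), (38,77), (38,78), (39,76), (39,77), (39,78), (40,76), (40,77), (40,78)}
These 26 distinct sets form the basis B.
Close under arbitrary unions to get τ_{X×Y}; counting gives |τ_{X×Y}| = 108.


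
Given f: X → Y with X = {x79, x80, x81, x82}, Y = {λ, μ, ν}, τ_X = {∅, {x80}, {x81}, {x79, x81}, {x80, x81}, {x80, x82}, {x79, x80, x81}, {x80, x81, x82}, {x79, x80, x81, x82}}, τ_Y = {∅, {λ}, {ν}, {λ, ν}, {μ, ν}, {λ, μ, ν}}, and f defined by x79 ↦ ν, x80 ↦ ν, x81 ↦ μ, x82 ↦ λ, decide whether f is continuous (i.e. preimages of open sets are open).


f is NOT continuous.

Compute f^{-1}(U) for each U ∈ τ_Y:
  U = ∅: f^{-1}(U) = ∅ ∈ τ_X ✓.
  U = {λ}: f^{-1}(U) = {x82} ∉ τ_X ✗.
  U = {ν}: f^{-1}(U) = {x79, x80} ∉ τ_X ✗.
  U = {λ, ν}: f^{-1}(U) = {x79, x80, x82} ∉ τ_X ✗.
  U = {μ, ν}: f^{-1}(U) = {x79, x80, x81} ∈ τ_X ✓.
  U = {λ, μ, ν}: f^{-1}(U) = {x79, x80, x81, x82} ∈ τ_X ✓.
Found U = {λ} with f^{-1}(U) = {x82} not in τ_X. Therefore f is NOT continuous.


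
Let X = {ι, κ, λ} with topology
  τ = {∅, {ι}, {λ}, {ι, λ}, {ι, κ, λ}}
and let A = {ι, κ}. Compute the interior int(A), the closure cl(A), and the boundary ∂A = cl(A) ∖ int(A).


int(A) = {ι}, cl(A) = {ι, κ}, ∂A = {κ}.

Closed sets in (X, τ) are complements of opens:
  closed(X, τ) = {∅, {κ}, {ι, κ}, {κ, λ}, {ι, κ, λ}}.
int(A) = ⋃ {U ∈ τ : U ⊆ A}. Opens contained in A: ∅, {ι}.
Taking the union of these: int(A) = {ι}.
cl(A) = ⋂ {C closed : A ⊆ C}. Closed sets containing A: {ι, κ}, {ι, κ, λ}.
Intersecting these: cl(A) = {ι, κ}.
∂A = cl(A) ∖ int(A) = {ι, κ} ∖ {ι} = {κ}.


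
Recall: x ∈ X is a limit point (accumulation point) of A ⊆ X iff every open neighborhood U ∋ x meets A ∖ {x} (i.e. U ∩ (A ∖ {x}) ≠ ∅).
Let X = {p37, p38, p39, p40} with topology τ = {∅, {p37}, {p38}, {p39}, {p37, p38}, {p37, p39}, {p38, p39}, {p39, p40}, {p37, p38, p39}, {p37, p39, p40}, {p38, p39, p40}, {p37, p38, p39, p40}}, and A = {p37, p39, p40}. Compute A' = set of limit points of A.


A' = {p40}

For each x ∈ X, list the open sets U ∈ τ with x ∈ U, then check whether U ∩ (A ∖ {x}) ≠ ∅ for every such U.
  x = p37: open {p37} ∋ x has {p37} ∩ (A ∖ {p37}) = ∅, so x is NOT a limit point.
  x = p38: open {p38} ∋ x has {p38} ∩ (A ∖ {p38}) = ∅, so x is NOT a limit point.
  x = p39: open {p39} ∋ x has {p39} ∩ (A ∖ {p39}) = ∅, so x is NOT a limit point.
  x = p40: opens ∋ x are {p39, p40}, {p37, p39, p40}, {p38, p39, p40}, {p37, p38, p39, p40}; each meets A ∖ {p40}, so x IS a limit point.
Collecting: A' = {p40}.


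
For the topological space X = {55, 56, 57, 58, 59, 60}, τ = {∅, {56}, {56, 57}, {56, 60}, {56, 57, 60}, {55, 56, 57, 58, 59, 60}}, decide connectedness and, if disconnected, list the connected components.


(X, τ) is connected.

Find clopen sets (U ∈ τ with X ∖ U ∈ τ):
  U = ∅, X ∖ U = {55, 56, 57, 58, 59, 60} — both open, so U is clopen.
  U = {55, 56, 57, 58, 59, 60}, X ∖ U = ∅ — both open, so U is clopen.
Only trivial clopens (∅ and X) exist, so (X, τ) is connected.
Compute connected components by grouping points that agree on all clopens:
  component: {55, 56, 57, 58, 59, 60}


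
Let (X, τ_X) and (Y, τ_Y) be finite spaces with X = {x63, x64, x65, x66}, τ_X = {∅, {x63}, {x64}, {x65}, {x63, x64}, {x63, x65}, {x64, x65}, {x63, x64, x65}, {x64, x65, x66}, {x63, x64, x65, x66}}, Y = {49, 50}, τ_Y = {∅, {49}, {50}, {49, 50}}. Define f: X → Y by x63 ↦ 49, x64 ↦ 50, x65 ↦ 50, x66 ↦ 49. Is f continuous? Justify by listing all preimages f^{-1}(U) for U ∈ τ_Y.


f is NOT continuous.

Compute f^{-1}(U) for each U ∈ τ_Y:
  U = ∅: f^{-1}(U) = ∅ ∈ τ_X ✓.
  U = {49}: f^{-1}(U) = {x63, x66} ∉ τ_X ✗.
  U = {50}: f^{-1}(U) = {x64, x65} ∈ τ_X ✓.
  U = {49, 50}: f^{-1}(U) = {x63, x64, x65, x66} ∈ τ_X ✓.
Found U = {49} with f^{-1}(U) = {x63, x66} not in τ_X. Therefore f is NOT continuous.


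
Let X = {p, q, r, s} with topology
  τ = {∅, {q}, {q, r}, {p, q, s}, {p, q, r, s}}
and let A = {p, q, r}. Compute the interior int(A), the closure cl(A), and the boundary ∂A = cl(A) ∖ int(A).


int(A) = {q, r}, cl(A) = {p, q, r, s}, ∂A = {p, s}.

Closed sets in (X, τ) are complements of opens:
  closed(X, τ) = {∅, {r}, {p, s}, {p, r, s}, {p, q, r, s}}.
int(A) = ⋃ {U ∈ τ : U ⊆ A}. Opens contained in A: ∅, {q}, {q, r}.
Taking the union of these: int(A) = {q, r}.
cl(A) = ⋂ {C closed : A ⊆ C}. Closed sets containing A: {p, q, r, s}.
Intersecting these: cl(A) = {p, q, r, s}.
∂A = cl(A) ∖ int(A) = {p, q, r, s} ∖ {q, r} = {p, s}.


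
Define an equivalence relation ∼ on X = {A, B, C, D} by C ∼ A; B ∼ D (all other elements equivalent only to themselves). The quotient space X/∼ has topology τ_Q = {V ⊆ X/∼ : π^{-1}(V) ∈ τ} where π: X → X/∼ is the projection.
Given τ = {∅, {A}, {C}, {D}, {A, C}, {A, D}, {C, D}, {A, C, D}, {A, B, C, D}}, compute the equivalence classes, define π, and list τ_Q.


X/∼ = {[A=C], [B=D]}; |τ_Q| = 3.

Equivalence classes: [A=C], [B=D].
Quotient map π: X → X/∼ sends A ↦ [A=C], B ↦ [B=D], C ↦ [A=C], D ↦ [B=D].
For each subset V ⊆ X/∼, compute π^{-1}(V) ⊆ X and check whether π^{-1}(V) ∈ τ. V is open in τ_Q iff π^{-1}(V) ∈ τ.
  V = {}: π^{-1}(V) = ∅ ∈ τ ✓.
  V = {[A=C]}: π^{-1}(V) = {A, C} ∈ τ ✓.
  V = {[B=D]}: π^{-1}(V) = {B, D} ∉ τ ✗.
  V = {[A=C], [B=D]}: π^{-1}(V) = {A, B, C, D} ∈ τ ✓.
Open sets in the quotient: τ_Q = {{}, {[A=C]}, {[A=C], [B=D]}} (3 elements).


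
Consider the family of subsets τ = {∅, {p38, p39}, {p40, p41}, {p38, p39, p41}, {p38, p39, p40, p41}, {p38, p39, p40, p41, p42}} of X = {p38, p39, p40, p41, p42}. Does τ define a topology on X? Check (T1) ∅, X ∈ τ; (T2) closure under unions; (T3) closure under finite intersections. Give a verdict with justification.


τ is NOT a topology on X.

Axiom (T1): ∅ ∈ τ? Yes; X ∈ τ? Yes.
Axiom (T2/T3): check pairwise unions and intersections of members of τ.
Counterexample for (T3): {p40, p41} ∩ {p38, p39, p41} = {p41} ∉ τ. Therefore τ is NOT a topology.


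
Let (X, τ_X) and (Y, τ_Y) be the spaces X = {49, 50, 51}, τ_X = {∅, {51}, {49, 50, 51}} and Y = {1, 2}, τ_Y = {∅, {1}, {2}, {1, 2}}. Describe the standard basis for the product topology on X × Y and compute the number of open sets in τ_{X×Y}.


Basis B = {∅ × ∅, {51} × {1}, {51} × {2}, {51} × {1, 2}, {49, 50, 51} × {1}, {49, 50, 51} × {2}, {49, 50, 51} × {1, 2}}; |τ_{X×Y}| = 9.

Enumerate products U × V with U ∈ τ_X, V ∈ τ_Y (deduplicated):
  ∅ × ∅ = {} (∅)
  {51} × {1} = {(51,1)}
  {51} × {2} = {(51,2)}
  {51} × {1, 2} = {(51,1), (51,2)}
  {49, 50, 51} × {1} = {(49,1), (50,1), (51,1)}
  {49, 50, 51} × {2} = {(49,2), (50,2), (51,2)}
  {49, 50, 51} × {1, 2} = {(49,1), (49,2), (50,1), (50,2), (51,1), (51,2)}
These 7 distinct sets form the basis B.
Close under arbitrary unions to get τ_{X×Y}; counting gives |τ_{X×Y}| = 9.


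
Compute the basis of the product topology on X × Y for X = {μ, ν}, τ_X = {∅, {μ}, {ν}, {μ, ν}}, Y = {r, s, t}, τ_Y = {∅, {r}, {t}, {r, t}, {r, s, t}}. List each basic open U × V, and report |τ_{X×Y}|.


Basis B = {∅ × ∅, {μ} × {r}, {μ} × {t}, {ν} × {r}, {ν} × {t}, {μ} × {r, t}, {μ, ν} × {r}, {μ, ν} × {t}, {ν} × {r, t}, {μ} × {r, s, t}, {ν} × {r, s, t}, {μ, ν} × {r, t}, {μ, ν} × {r, s, t}}; |τ_{X×Y}| = 25.

Enumerate products U × V with U ∈ τ_X, V ∈ τ_Y (deduplicated):
  ∅ × ∅ = {} (∅)
  {μ} × {r} = {(μ,r)}
  {μ} × {t} = {(μ,t)}
  {ν} × {r} = {(ν,r)}
  {ν} × {t} = {(ν,t)}
  {μ} × {r, t} = {(μ,r), (μ,t)}
  {μ, ν} × {r} = {(μ,r), (ν,r)}
  {μ, ν} × {t} = {(μ,t), (ν,t)}
  {ν} × {r, t} = {(ν,r), (ν,t)}
  {μ} × {r, s, t} = {(μ,r), (μ,s), (μ,t)}
  {ν} × {r, s, t} = {(ν,r), (ν,s), (ν,t)}
  {μ, ν} × {r, t} = {(μ,r), (μ,t), (ν,r), (ν,t)}
  {μ, ν} × {r, s, t} = {(μ,r), (μ,s), (μ,t), (ν,r), (ν,s), (ν,t)}
These 13 distinct sets form the basis B.
Close under arbitrary unions to get τ_{X×Y}; counting gives |τ_{X×Y}| = 25.


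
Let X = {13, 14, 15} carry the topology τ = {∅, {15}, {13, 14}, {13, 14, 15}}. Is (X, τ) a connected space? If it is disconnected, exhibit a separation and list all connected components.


(X, τ) is disconnected; components = [{15}, {13, 14}].

Find clopen sets (U ∈ τ with X ∖ U ∈ τ):
  U = ∅, X ∖ U = {13, 14, 15} — both open, so U is clopen.
  U = {15}, X ∖ U = {13, 14} — both open, so U is clopen.
  U = {13, 14}, X ∖ U = {15} — both open, so U is clopen.
  U = {13, 14, 15}, X ∖ U = ∅ — both open, so U is clopen.
Nontrivial clopen(s) exist: e.g. {15}. So (X, τ) is disconnected.
Compute connected components by grouping points that agree on all clopens:
  component: {15}
  component: {13, 14}


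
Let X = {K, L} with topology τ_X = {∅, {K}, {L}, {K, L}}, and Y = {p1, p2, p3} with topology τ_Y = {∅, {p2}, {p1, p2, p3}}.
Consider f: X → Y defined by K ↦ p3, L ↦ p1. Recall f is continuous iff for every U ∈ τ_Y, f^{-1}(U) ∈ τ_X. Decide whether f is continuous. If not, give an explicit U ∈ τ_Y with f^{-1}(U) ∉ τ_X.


f IS continuous.

Compute f^{-1}(U) for each U ∈ τ_Y:
  U = ∅: f^{-1}(U) = ∅ ∈ τ_X ✓.
  U = {p2}: f^{-1}(U) = ∅ ∈ τ_X ✓.
  U = {p1, p2, p3}: f^{-1}(U) = {K, L} ∈ τ_X ✓.
Every preimage lies in τ_X, so f IS continuous.


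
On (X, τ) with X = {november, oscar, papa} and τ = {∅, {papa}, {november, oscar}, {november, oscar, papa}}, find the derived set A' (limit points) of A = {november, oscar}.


A' = {november, oscar}

For each x ∈ X, list the open sets U ∈ τ with x ∈ U, then check whether U ∩ (A ∖ {x}) ≠ ∅ for every such U.
  x = november: opens ∋ x are {november, oscar}, {november, oscar, papa}; each meets A ∖ {november}, so x IS a limit point.
  x = oscar: opens ∋ x are {november, oscar}, {november, oscar, papa}; each meets A ∖ {oscar}, so x IS a limit point.
  x = papa: open {papa} ∋ x has {papa} ∩ (A ∖ {papa}) = ∅, so x is NOT a limit point.
Collecting: A' = {november, oscar}.


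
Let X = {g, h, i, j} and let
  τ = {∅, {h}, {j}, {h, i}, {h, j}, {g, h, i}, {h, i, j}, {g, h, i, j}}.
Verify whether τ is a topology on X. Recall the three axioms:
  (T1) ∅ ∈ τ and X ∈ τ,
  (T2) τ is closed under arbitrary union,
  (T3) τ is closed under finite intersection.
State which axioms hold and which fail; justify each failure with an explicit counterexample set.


τ IS a topology on X.

Axiom (T1): ∅ ∈ τ? Yes; X ∈ τ? Yes.
Axiom (T2/T3): check pairwise unions and intersections of members of τ.
All pairwise intersections and unions checked — each lies in τ. Therefore τ satisfies (T1), (T2), (T3): it IS a topology on X.


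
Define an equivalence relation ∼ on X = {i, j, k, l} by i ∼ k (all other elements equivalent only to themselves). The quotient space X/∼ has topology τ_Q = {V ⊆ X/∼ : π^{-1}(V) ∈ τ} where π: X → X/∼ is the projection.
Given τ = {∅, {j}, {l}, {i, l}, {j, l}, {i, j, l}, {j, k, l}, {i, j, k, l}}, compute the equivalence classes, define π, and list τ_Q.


X/∼ = {[i=k], [j], [l]}; |τ_Q| = 5.

Equivalence classes: [i=k], [j], [l].
Quotient map π: X → X/∼ sends i ↦ [i=k], j ↦ [j], k ↦ [i=k], l ↦ [l].
For each subset V ⊆ X/∼, compute π^{-1}(V) ⊆ X and check whether π^{-1}(V) ∈ τ. V is open in τ_Q iff π^{-1}(V) ∈ τ.
  V = {}: π^{-1}(V) = ∅ ∈ τ ✓.
  V = {[i=k]}: π^{-1}(V) = {i, k} ∉ τ ✗.
  V = {[j]}: π^{-1}(V) = {j} ∈ τ ✓.
  V = {[i=k], [j]}: π^{-1}(V) = {i, j, k} ∉ τ ✗.
  V = {[l]}: π^{-1}(V) = {l} ∈ τ ✓.
  V = {[i=k], [l]}: π^{-1}(V) = {i, k, l} ∉ τ ✗.
  V = {[j], [l]}: π^{-1}(V) = {j, l} ∈ τ ✓.
  V = {[i=k], [j], [l]}: π^{-1}(V) = {i, j, k, l} ∈ τ ✓.
Open sets in the quotient: τ_Q = {{}, {[j]}, {[l]}, {[j], [l]}, {[i=k], [j], [l]}} (5 elements).


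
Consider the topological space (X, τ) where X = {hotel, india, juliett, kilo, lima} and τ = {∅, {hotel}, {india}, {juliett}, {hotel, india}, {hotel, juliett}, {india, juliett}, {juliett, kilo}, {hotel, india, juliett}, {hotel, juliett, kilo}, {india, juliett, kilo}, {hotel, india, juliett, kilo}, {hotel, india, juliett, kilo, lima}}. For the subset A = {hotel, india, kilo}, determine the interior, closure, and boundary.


int(A) = {hotel, india}, cl(A) = {hotel, india, kilo, lima}, ∂A = {kilo, lima}.

Closed sets in (X, τ) are complements of opens:
  closed(X, τ) = {∅, {lima}, {hotel, lima}, {india, lima}, {kilo, lima}, {hotel, india, lima}, {hotel, kilo, lima}, {india, kilo, lima}, {juliett, kilo, lima}, {hotel, india, kilo, lima}, {hotel, juliett, kilo, lima}, {india, juliett, kilo, lima}, {hotel, india, juliett, kilo, lima}}.
int(A) = ⋃ {U ∈ τ : U ⊆ A}. Opens contained in A: ∅, {hotel}, {india}, {hotel, india}.
Taking the union of these: int(A) = {hotel, india}.
cl(A) = ⋂ {C closed : A ⊆ C}. Closed sets containing A: {hotel, india, kilo, lima}, {hotel, india, juliett, kilo, lima}.
Intersecting these: cl(A) = {hotel, india, kilo, lima}.
∂A = cl(A) ∖ int(A) = {hotel, india, kilo, lima} ∖ {hotel, india} = {kilo, lima}.


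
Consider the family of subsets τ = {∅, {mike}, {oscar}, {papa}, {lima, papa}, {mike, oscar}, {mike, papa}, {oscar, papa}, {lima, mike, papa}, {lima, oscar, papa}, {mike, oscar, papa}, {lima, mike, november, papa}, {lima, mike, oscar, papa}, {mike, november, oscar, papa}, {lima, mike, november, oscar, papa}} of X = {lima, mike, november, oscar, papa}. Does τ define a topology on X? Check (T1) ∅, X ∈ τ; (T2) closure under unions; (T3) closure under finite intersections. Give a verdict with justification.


τ is NOT a topology on X.

Axiom (T1): ∅ ∈ τ? Yes; X ∈ τ? Yes.
Axiom (T2/T3): check pairwise unions and intersections of members of τ.
Counterexample for (T3): {lima, mike, november, papa} ∩ {mike, november, oscar, papa} = {mike, november, papa} ∉ τ. Therefore τ is NOT a topology.


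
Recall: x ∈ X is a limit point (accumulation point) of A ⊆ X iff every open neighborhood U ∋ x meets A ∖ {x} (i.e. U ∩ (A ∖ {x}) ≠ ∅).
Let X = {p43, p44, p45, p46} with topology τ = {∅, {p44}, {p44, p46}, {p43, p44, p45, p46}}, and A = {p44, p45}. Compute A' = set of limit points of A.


A' = {p43, p45, p46}

For each x ∈ X, list the open sets U ∈ τ with x ∈ U, then check whether U ∩ (A ∖ {x}) ≠ ∅ for every such U.
  x = p43: opens ∋ x are {p43, p44, p45, p46}; each meets A ∖ {p43}, so x IS a limit point.
  x = p44: open {p44} ∋ x has {p44} ∩ (A ∖ {p44}) = ∅, so x is NOT a limit point.
  x = p45: opens ∋ x are {p43, p44, p45, p46}; each meets A ∖ {p45}, so x IS a limit point.
  x = p46: opens ∋ x are {p44, p46}, {p43, p44, p45, p46}; each meets A ∖ {p46}, so x IS a limit point.
Collecting: A' = {p43, p45, p46}.


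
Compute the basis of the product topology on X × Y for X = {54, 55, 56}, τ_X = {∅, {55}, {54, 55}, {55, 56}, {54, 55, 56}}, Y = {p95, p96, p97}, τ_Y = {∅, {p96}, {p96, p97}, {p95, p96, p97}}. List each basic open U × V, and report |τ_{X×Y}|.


Basis B = {∅ × ∅, {55} × {p96}, {54, 55} × {p96}, {55} × {p96, p97}, {55, 56} × {p96}, {54, 55, 56} × {p96}, {55} × {p95, p96, p97}, {54, 55} × {p96, p97}, {55, 56} × {p96, p97}, {54, 55} × {p95, p96, p97}, {54, 55, 56} × {p96, p97}, {55, 56} × {p95, p96, p97}, {54, 55, 56} × {p95, p96, p97}}; |τ_{X×Y}| = 30.

Enumerate products U × V with U ∈ τ_X, V ∈ τ_Y (deduplicated):
  ∅ × ∅ = {} (∅)
  {55} × {p96} = {(55,p96)}
  {54, 55} × {p96} = {(54,p96), (55,p96)}
  {55} × {p96, p97} = {(55,p96), (55,p97)}
  {55, 56} × {p96} = {(55,p96), (56,p96)}
  {54, 55, 56} × {p96} = {(54,p96), (55,p96), (56,p96)}
  {55} × {p95, p96, p97} = {(55,p95), (55,p96), (55,p97)}
  {54, 55} × {p96, p97} = {(54,p96), (54,p97), (55,p96), (55,p97)}
  {55, 56} × {p96, p97} = {(55,p96), (55,p97), (56,p96), (56,p97)}
  {54, 55} × {p95, p96, p97} = {(54,p95), (54,p96), (54,p97), (55,p95), (55,p96), (55,p97)}
  {54, 55, 56} × {p96, p97} = {(54,p96), (54,p97), (55,p96), (55,p97), (56,p96), (56,p97)}
  {55, 56} × {p95, p96, p97} = {(55,p95), (55,p96), (55,p97), (56,p95), (56,p96), (56,p97)}
  {54, 55, 56} × {p95, p96, p97} = {(54,p95), (54,p96), (54,p97), (55,p95), (55,p96), (55,p97), (56,p95), (56,p96), (56,p97)}
These 13 distinct sets form the basis B.
Close under arbitrary unions to get τ_{X×Y}; counting gives |τ_{X×Y}| = 30.


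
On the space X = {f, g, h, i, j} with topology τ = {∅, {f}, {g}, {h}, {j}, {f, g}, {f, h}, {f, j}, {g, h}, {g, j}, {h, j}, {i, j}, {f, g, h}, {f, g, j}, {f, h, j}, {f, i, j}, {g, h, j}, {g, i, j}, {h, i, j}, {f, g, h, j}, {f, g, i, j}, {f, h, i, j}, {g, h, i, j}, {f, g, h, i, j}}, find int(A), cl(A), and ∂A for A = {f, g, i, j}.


int(A) = {f, g, i, j}, cl(A) = {f, g, i, j}, ∂A = ∅.

Closed sets in (X, τ) are complements of opens:
  closed(X, τ) = {∅, {f}, {g}, {h}, {i}, {f, g}, {f, h}, {f, i}, {g, h}, {g, i}, {h, i}, {i, j}, {f, g, h}, {f, g, i}, {f, h, i}, {f, i, j}, {g, h, i}, {g, i, j}, {h, i, j}, {f, g, h, i}, {f, g, i, j}, {f, h, i, j}, {g, h, i, j}, {f, g, h, i, j}}.
int(A) = ⋃ {U ∈ τ : U ⊆ A}. Opens contained in A: ∅, {f}, {g}, {j}, {f, g}, {f, j}, {g, j}, {i, j}, {f, g, j}, {f, i, j}, {g, i, j}, {f, g, i, j}.
Taking the union of these: int(A) = {f, g, i, j}.
cl(A) = ⋂ {C closed : A ⊆ C}. Closed sets containing A: {f, g, i, j}, {f, g, h, i, j}.
Intersecting these: cl(A) = {f, g, i, j}.
∂A = cl(A) ∖ int(A) = {f, g, i, j} ∖ {f, g, i, j} = ∅.


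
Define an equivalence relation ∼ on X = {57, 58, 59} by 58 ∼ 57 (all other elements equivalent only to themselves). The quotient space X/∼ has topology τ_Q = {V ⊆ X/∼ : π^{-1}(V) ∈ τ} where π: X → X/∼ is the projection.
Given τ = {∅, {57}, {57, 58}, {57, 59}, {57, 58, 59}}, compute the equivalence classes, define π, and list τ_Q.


X/∼ = {[57=58], [59]}; |τ_Q| = 3.

Equivalence classes: [57=58], [59].
Quotient map π: X → X/∼ sends 57 ↦ [57=58], 58 ↦ [57=58], 59 ↦ [59].
For each subset V ⊆ X/∼, compute π^{-1}(V) ⊆ X and check whether π^{-1}(V) ∈ τ. V is open in τ_Q iff π^{-1}(V) ∈ τ.
  V = {}: π^{-1}(V) = ∅ ∈ τ ✓.
  V = {[57=58]}: π^{-1}(V) = {57, 58} ∈ τ ✓.
  V = {[59]}: π^{-1}(V) = {59} ∉ τ ✗.
  V = {[57=58], [59]}: π^{-1}(V) = {57, 58, 59} ∈ τ ✓.
Open sets in the quotient: τ_Q = {{}, {[57=58]}, {[57=58], [59]}} (3 elements).


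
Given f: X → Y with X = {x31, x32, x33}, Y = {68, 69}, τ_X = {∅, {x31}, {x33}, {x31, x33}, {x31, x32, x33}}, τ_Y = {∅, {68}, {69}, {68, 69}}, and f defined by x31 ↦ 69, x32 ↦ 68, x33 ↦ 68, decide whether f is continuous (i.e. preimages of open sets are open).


f is NOT continuous.

Compute f^{-1}(U) for each U ∈ τ_Y:
  U = ∅: f^{-1}(U) = ∅ ∈ τ_X ✓.
  U = {68}: f^{-1}(U) = {x32, x33} ∉ τ_X ✗.
  U = {69}: f^{-1}(U) = {x31} ∈ τ_X ✓.
  U = {68, 69}: f^{-1}(U) = {x31, x32, x33} ∈ τ_X ✓.
Found U = {68} with f^{-1}(U) = {x32, x33} not in τ_X. Therefore f is NOT continuous.


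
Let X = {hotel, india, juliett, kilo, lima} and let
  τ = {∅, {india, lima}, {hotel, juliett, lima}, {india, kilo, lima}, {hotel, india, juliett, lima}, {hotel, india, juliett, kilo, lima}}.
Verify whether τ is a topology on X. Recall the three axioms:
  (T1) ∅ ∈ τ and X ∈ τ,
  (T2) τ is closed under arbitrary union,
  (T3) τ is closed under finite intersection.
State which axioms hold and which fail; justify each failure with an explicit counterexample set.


τ is NOT a topology on X.

Axiom (T1): ∅ ∈ τ? Yes; X ∈ τ? Yes.
Axiom (T2/T3): check pairwise unions and intersections of members of τ.
Counterexample for (T3): {india, lima} ∩ {hotel, juliett, lima} = {lima} ∉ τ. Therefore τ is NOT a topology.


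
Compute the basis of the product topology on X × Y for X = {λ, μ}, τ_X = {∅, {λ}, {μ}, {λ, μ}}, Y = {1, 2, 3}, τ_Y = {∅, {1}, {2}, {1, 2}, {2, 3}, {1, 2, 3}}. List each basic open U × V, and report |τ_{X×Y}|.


Basis B = {∅ × ∅, {λ} × {1}, {λ} × {2}, {μ} × {1}, {μ} × {2}, {λ} × {1, 2}, {λ, μ} × {1}, {λ} × {2, 3}, {λ, μ} × {2}, {μ} × {1, 2}, {μ} × {2, 3}, {λ} × {1, 2, 3}, {μ} × {1, 2, 3}, {λ, μ} × {1, 2}, {λ, μ} × {2, 3}, {λ, μ} × {1, 2, 3}}; |τ_{X×Y}| = 36.

Enumerate products U × V with U ∈ τ_X, V ∈ τ_Y (deduplicated):
  ∅ × ∅ = {} (∅)
  {λ} × {1} = {(λ,1)}
  {λ} × {2} = {(λ,2)}
  {μ} × {1} = {(μ,1)}
  {μ} × {2} = {(μ,2)}
  {λ} × {1, 2} = {(λ,1), (λ,2)}
  {λ, μ} × {1} = {(λ,1), (μ,1)}
  {λ} × {2, 3} = {(λ,2), (λ,3)}
  {λ, μ} × {2} = {(λ,2), (μ,2)}
  {μ} × {1, 2} = {(μ,1), (μ,2)}
  {μ} × {2, 3} = {(μ,2), (μ,3)}
  {λ} × {1, 2, 3} = {(λ,1), (λ,2), (λ,3)}
  {μ} × {1, 2, 3} = {(μ,1), (μ,2), (μ,3)}
  {λ, μ} × {1, 2} = {(λ,1), (λ,2), (μ,1), (μ,2)}
  {λ, μ} × {2, 3} = {(λ,2), (λ,3), (μ,2), (μ,3)}
  {λ, μ} × {1, 2, 3} = {(λ,1), (λ,2), (λ,3), (μ,1), (μ,2), (μ,3)}
These 16 distinct sets form the basis B.
Close under arbitrary unions to get τ_{X×Y}; counting gives |τ_{X×Y}| = 36.


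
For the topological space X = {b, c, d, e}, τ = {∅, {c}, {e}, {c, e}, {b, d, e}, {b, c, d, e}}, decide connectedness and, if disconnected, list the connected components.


(X, τ) is disconnected; components = [{c}, {b, d, e}].

Find clopen sets (U ∈ τ with X ∖ U ∈ τ):
  U = ∅, X ∖ U = {b, c, d, e} — both open, so U is clopen.
  U = {c}, X ∖ U = {b, d, e} — both open, so U is clopen.
  U = {b, d, e}, X ∖ U = {c} — both open, so U is clopen.
  U = {b, c, d, e}, X ∖ U = ∅ — both open, so U is clopen.
Nontrivial clopen(s) exist: e.g. {c}. So (X, τ) is disconnected.
Compute connected components by grouping points that agree on all clopens:
  component: {c}
  component: {b, d, e}


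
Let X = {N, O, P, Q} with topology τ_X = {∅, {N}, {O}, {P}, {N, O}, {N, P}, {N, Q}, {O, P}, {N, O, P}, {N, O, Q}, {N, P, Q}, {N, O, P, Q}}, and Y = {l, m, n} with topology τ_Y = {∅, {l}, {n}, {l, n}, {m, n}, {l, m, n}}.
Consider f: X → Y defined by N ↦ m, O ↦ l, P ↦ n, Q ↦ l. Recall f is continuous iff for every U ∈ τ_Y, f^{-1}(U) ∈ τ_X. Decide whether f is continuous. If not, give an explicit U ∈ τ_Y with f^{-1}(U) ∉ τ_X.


f is NOT continuous.

Compute f^{-1}(U) for each U ∈ τ_Y:
  U = ∅: f^{-1}(U) = ∅ ∈ τ_X ✓.
  U = {l}: f^{-1}(U) = {O, Q} ∉ τ_X ✗.
  U = {n}: f^{-1}(U) = {P} ∈ τ_X ✓.
  U = {l, n}: f^{-1}(U) = {O, P, Q} ∉ τ_X ✗.
  U = {m, n}: f^{-1}(U) = {N, P} ∈ τ_X ✓.
  U = {l, m, n}: f^{-1}(U) = {N, O, P, Q} ∈ τ_X ✓.
Found U = {l} with f^{-1}(U) = {O, Q} not in τ_X. Therefore f is NOT continuous.


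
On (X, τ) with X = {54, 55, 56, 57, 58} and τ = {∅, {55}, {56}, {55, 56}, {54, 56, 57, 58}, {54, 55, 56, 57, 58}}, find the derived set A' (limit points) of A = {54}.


A' = {57, 58}

For each x ∈ X, list the open sets U ∈ τ with x ∈ U, then check whether U ∩ (A ∖ {x}) ≠ ∅ for every such U.
  x = 54: open {54, 56, 57, 58} ∋ x has {54, 56, 57, 58} ∩ (A ∖ {54}) = ∅, so x is NOT a limit point.
  x = 55: open {55} ∋ x has {55} ∩ (A ∖ {55}) = ∅, so x is NOT a limit point.
  x = 56: open {56} ∋ x has {56} ∩ (A ∖ {56}) = ∅, so x is NOT a limit point.
  x = 57: opens ∋ x are {54, 56, 57, 58}, {54, 55, 56, 57, 58}; each meets A ∖ {57}, so x IS a limit point.
  x = 58: opens ∋ x are {54, 56, 57, 58}, {54, 55, 56, 57, 58}; each meets A ∖ {58}, so x IS a limit point.
Collecting: A' = {57, 58}.


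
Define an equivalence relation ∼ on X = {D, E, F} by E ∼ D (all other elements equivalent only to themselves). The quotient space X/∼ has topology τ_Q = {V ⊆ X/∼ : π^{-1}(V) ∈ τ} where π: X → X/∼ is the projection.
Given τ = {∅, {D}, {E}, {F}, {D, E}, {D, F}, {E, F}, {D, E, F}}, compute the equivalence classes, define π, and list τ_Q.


X/∼ = {[D=E], [F]}; |τ_Q| = 4.

Equivalence classes: [D=E], [F].
Quotient map π: X → X/∼ sends D ↦ [D=E], E ↦ [D=E], F ↦ [F].
For each subset V ⊆ X/∼, compute π^{-1}(V) ⊆ X and check whether π^{-1}(V) ∈ τ. V is open in τ_Q iff π^{-1}(V) ∈ τ.
  V = {}: π^{-1}(V) = ∅ ∈ τ ✓.
  V = {[D=E]}: π^{-1}(V) = {D, E} ∈ τ ✓.
  V = {[F]}: π^{-1}(V) = {F} ∈ τ ✓.
  V = {[D=E], [F]}: π^{-1}(V) = {D, E, F} ∈ τ ✓.
Open sets in the quotient: τ_Q = {{}, {[D=E]}, {[F]}, {[D=E], [F]}} (4 elements).


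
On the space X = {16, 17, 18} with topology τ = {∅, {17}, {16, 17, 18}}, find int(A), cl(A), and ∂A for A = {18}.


int(A) = ∅, cl(A) = {16, 18}, ∂A = {16, 18}.

Closed sets in (X, τ) are complements of opens:
  closed(X, τ) = {∅, {16, 18}, {16, 17, 18}}.
int(A) = ⋃ {U ∈ τ : U ⊆ A}. Opens contained in A: ∅.
Taking the union of these: int(A) = ∅.
cl(A) = ⋂ {C closed : A ⊆ C}. Closed sets containing A: {16, 18}, {16, 17, 18}.
Intersecting these: cl(A) = {16, 18}.
∂A = cl(A) ∖ int(A) = {16, 18} ∖ ∅ = {16, 18}.


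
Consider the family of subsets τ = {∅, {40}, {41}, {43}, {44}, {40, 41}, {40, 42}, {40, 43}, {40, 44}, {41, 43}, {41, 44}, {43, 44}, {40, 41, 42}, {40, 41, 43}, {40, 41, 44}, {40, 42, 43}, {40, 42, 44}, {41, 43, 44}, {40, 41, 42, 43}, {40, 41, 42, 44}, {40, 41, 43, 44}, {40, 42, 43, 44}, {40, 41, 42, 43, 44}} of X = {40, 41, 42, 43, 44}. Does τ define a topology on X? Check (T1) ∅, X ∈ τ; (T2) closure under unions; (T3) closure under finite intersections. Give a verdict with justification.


τ is NOT a topology on X.

Axiom (T1): ∅ ∈ τ? Yes; X ∈ τ? Yes.
Axiom (T2/T3): check pairwise unions and intersections of members of τ.
Counterexample for (T2): {40} ∪ {43, 44} = {40, 43, 44} ∉ τ. Therefore τ is NOT a topology.


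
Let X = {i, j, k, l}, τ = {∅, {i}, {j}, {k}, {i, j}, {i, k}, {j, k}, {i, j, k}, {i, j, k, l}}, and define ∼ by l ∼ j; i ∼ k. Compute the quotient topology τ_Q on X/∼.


X/∼ = {[i=k], [j=l]}; |τ_Q| = 3.

Equivalence classes: [i=k], [j=l].
Quotient map π: X → X/∼ sends i ↦ [i=k], j ↦ [j=l], k ↦ [i=k], l ↦ [j=l].
For each subset V ⊆ X/∼, compute π^{-1}(V) ⊆ X and check whether π^{-1}(V) ∈ τ. V is open in τ_Q iff π^{-1}(V) ∈ τ.
  V = {}: π^{-1}(V) = ∅ ∈ τ ✓.
  V = {[i=k]}: π^{-1}(V) = {i, k} ∈ τ ✓.
  V = {[j=l]}: π^{-1}(V) = {j, l} ∉ τ ✗.
  V = {[i=k], [j=l]}: π^{-1}(V) = {i, j, k, l} ∈ τ ✓.
Open sets in the quotient: τ_Q = {{}, {[i=k]}, {[i=k], [j=l]}} (3 elements).


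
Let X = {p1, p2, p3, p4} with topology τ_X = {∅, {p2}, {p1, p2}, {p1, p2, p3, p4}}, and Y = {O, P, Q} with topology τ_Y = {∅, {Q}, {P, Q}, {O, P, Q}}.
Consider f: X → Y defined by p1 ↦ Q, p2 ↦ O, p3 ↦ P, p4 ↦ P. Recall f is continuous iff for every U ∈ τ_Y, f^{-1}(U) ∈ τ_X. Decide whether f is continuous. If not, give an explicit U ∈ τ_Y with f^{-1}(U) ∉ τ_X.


f is NOT continuous.

Compute f^{-1}(U) for each U ∈ τ_Y:
  U = ∅: f^{-1}(U) = ∅ ∈ τ_X ✓.
  U = {Q}: f^{-1}(U) = {p1} ∉ τ_X ✗.
  U = {P, Q}: f^{-1}(U) = {p1, p3, p4} ∉ τ_X ✗.
  U = {O, P, Q}: f^{-1}(U) = {p1, p2, p3, p4} ∈ τ_X ✓.
Found U = {Q} with f^{-1}(U) = {p1} not in τ_X. Therefore f is NOT continuous.
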